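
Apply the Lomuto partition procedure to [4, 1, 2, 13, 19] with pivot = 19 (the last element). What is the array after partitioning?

Lomuto partition with pivot = 19:

Initial array: [4, 1, 2, 13, 19]

arr[0]=4 <= 19: swap with position 0, array becomes [4, 1, 2, 13, 19]
arr[1]=1 <= 19: swap with position 1, array becomes [4, 1, 2, 13, 19]
arr[2]=2 <= 19: swap with position 2, array becomes [4, 1, 2, 13, 19]
arr[3]=13 <= 19: swap with position 3, array becomes [4, 1, 2, 13, 19]

Place pivot at position 4: [4, 1, 2, 13, 19]
Pivot position: 4

After partitioning with pivot 19, the array becomes [4, 1, 2, 13, 19]. The pivot is placed at index 4. All elements to the left of the pivot are <= 19, and all elements to the right are > 19.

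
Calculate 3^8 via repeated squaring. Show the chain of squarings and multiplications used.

Computing 3^8 by squaring (build up from 3^1; each line after the first costs one multiplication):

3^1 = 3
3^2 = (3^1)^2 = 3^2 = 9
3^4 = (3^2)^2 = 9^2 = 81
3^8 = (3^4)^2 = 81^2 = 6561

Result: 6561
Multiplications needed: 3 (3 lines after 3^1)

3^8 = 6561. Using exponentiation by squaring, this requires 3 multiplications. The key idea: if the exponent is even, square the half-power; if odd, multiply by the base once.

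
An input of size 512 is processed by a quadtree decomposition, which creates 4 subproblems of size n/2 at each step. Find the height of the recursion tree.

For divide and conquer with division factor 2:

Problem sizes at each level:
Level 0: 512
Level 1: 256
Level 2: 128
Level 3: 64
Level 4: 32
Level 5: 16
Level 6: 8
Level 7: 4
Level 8: 2
Level 9: 1

The root is level 0 and the size-1 base case is level 9 (the tree spans levels 0 through 9, i.e. 10 levels counting the root), so the depth is the number of divisions: log_2(512) = 9

The recursion tree depth is log_2(512) = 9. At each level, the problem size is divided by 2, so it takes 9 divisions to reduce to a base case of size 1. The algorithm makes 4 recursive calls at each level.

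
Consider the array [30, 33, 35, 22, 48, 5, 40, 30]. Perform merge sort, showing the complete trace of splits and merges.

Merge sort trace:

Split: [30, 33, 35, 22, 48, 5, 40, 30] -> [30, 33, 35, 22] and [48, 5, 40, 30]
  Split: [30, 33, 35, 22] -> [30, 33] and [35, 22]
    Split: [30, 33] -> [30] and [33]
    Merge: [30] + [33] -> [30, 33]
    Split: [35, 22] -> [35] and [22]
    Merge: [35] + [22] -> [22, 35]
  Merge: [30, 33] + [22, 35] -> [22, 30, 33, 35]
  Split: [48, 5, 40, 30] -> [48, 5] and [40, 30]
    Split: [48, 5] -> [48] and [5]
    Merge: [48] + [5] -> [5, 48]
    Split: [40, 30] -> [40] and [30]
    Merge: [40] + [30] -> [30, 40]
  Merge: [5, 48] + [30, 40] -> [5, 30, 40, 48]
Merge: [22, 30, 33, 35] + [5, 30, 40, 48] -> [5, 22, 30, 30, 33, 35, 40, 48]

Final sorted array: [5, 22, 30, 30, 33, 35, 40, 48]

The merge sort proceeds by recursively splitting the array and merging sorted halves.
After all merges, the sorted array is [5, 22, 30, 30, 33, 35, 40, 48].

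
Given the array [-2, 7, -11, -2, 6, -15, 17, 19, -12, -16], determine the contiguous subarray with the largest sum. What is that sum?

Using Kadane's algorithm on [-2, 7, -11, -2, 6, -15, 17, 19, -12, -16]:

Scanning through the array:
Position 1 (value 7): max_ending_here = 7, max_so_far = 7
Position 2 (value -11): max_ending_here = -4, max_so_far = 7
Position 3 (value -2): max_ending_here = -2, max_so_far = 7
Position 4 (value 6): max_ending_here = 6, max_so_far = 7
Position 5 (value -15): max_ending_here = -9, max_so_far = 7
Position 6 (value 17): max_ending_here = 17, max_so_far = 17
Position 7 (value 19): max_ending_here = 36, max_so_far = 36
Position 8 (value -12): max_ending_here = 24, max_so_far = 36
Position 9 (value -16): max_ending_here = 8, max_so_far = 36

Maximum subarray: [17, 19]
Maximum sum: 36

The maximum subarray is [17, 19] with sum 36. This subarray runs from index 6 to index 7.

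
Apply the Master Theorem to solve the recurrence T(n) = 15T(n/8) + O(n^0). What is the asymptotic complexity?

Master Theorem for T(n) = 15T(n/8) + O(n^0):

a = 15, b = 8, c = 0
log_b(a) = log_8(15) = 1.3023

Case 1: c = 0 < log_8(15) = 1.3023
T(n) = O(n^(log_8 15))

For T(n) = 15T(n/8) + O(n^0): log_8(15) = 1.3023. This is Case 1 of the Master Theorem (c < log_b(a), work dominated by leaves), giving O(n^(log_8 15)).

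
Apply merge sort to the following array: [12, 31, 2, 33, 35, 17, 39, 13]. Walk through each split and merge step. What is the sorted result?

Merge sort trace:

Split: [12, 31, 2, 33, 35, 17, 39, 13] -> [12, 31, 2, 33] and [35, 17, 39, 13]
  Split: [12, 31, 2, 33] -> [12, 31] and [2, 33]
    Split: [12, 31] -> [12] and [31]
    Merge: [12] + [31] -> [12, 31]
    Split: [2, 33] -> [2] and [33]
    Merge: [2] + [33] -> [2, 33]
  Merge: [12, 31] + [2, 33] -> [2, 12, 31, 33]
  Split: [35, 17, 39, 13] -> [35, 17] and [39, 13]
    Split: [35, 17] -> [35] and [17]
    Merge: [35] + [17] -> [17, 35]
    Split: [39, 13] -> [39] and [13]
    Merge: [39] + [13] -> [13, 39]
  Merge: [17, 35] + [13, 39] -> [13, 17, 35, 39]
Merge: [2, 12, 31, 33] + [13, 17, 35, 39] -> [2, 12, 13, 17, 31, 33, 35, 39]

Final sorted array: [2, 12, 13, 17, 31, 33, 35, 39]

The merge sort proceeds by recursively splitting the array and merging sorted halves.
After all merges, the sorted array is [2, 12, 13, 17, 31, 33, 35, 39].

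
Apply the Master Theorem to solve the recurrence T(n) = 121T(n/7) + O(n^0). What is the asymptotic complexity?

Master Theorem for T(n) = 121T(n/7) + O(n^0):

a = 121, b = 7, c = 0
log_b(a) = log_7(121) = 2.4645

Case 1: c = 0 < log_7(121) = 2.4645
T(n) = O(n^(log_7 121))

For T(n) = 121T(n/7) + O(n^0): log_7(121) = 2.4645. This is Case 1 of the Master Theorem (c < log_b(a), work dominated by leaves), giving O(n^(log_7 121)).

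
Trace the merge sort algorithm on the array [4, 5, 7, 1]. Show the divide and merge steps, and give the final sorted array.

Merge sort trace:

Split: [4, 5, 7, 1] -> [4, 5] and [7, 1]
  Split: [4, 5] -> [4] and [5]
  Merge: [4] + [5] -> [4, 5]
  Split: [7, 1] -> [7] and [1]
  Merge: [7] + [1] -> [1, 7]
Merge: [4, 5] + [1, 7] -> [1, 4, 5, 7]

Final sorted array: [1, 4, 5, 7]

The merge sort proceeds by recursively splitting the array and merging sorted halves.
After all merges, the sorted array is [1, 4, 5, 7].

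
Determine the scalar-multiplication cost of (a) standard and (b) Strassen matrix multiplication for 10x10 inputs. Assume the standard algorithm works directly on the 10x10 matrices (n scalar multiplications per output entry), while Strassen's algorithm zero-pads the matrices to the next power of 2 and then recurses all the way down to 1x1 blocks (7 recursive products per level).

Matrix multiplication for 10x10 matrices:

Strassen's algorithm requires power-of-2 dimensions. Pad 10x10 to 16x16 (next power of 2).

Standard algorithm: 10^3 = 1000 multiplications
Strassen's algorithm: 7^(log2(16)) = 7^4 = 2401 multiplications
Difference: 1000 - 2401 = -1401 (Strassen uses MORE here due to padding overhead — for small or just-over-power-of-2 n, padding can outweigh the per-level savings)

Standard: 1000 multiplications (10^3). Strassen: 2401 multiplications (7^4, after padding to 16x16). Strassen reduces 8 recursive multiplications to 7 at each level.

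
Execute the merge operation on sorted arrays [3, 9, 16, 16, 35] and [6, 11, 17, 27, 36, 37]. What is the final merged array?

Merging process:

Compare 3 vs 6: take 3 from left. Merged: [3]
Compare 9 vs 6: take 6 from right. Merged: [3, 6]
Compare 9 vs 11: take 9 from left. Merged: [3, 6, 9]
Compare 16 vs 11: take 11 from right. Merged: [3, 6, 9, 11]
Compare 16 vs 17: take 16 from left. Merged: [3, 6, 9, 11, 16]
Compare 16 vs 17: take 16 from left. Merged: [3, 6, 9, 11, 16, 16]
Compare 35 vs 17: take 17 from right. Merged: [3, 6, 9, 11, 16, 16, 17]
Compare 35 vs 27: take 27 from right. Merged: [3, 6, 9, 11, 16, 16, 17, 27]
Compare 35 vs 36: take 35 from left. Merged: [3, 6, 9, 11, 16, 16, 17, 27, 35]
Append remaining from right: [36, 37]. Merged: [3, 6, 9, 11, 16, 16, 17, 27, 35, 36, 37]

Final merged array: [3, 6, 9, 11, 16, 16, 17, 27, 35, 36, 37]
Total comparisons: 9

The merged array is [3, 6, 9, 11, 16, 16, 17, 27, 35, 36, 37], requiring 9 comparisons. The merge step runs in O(n) time where n is the total number of elements.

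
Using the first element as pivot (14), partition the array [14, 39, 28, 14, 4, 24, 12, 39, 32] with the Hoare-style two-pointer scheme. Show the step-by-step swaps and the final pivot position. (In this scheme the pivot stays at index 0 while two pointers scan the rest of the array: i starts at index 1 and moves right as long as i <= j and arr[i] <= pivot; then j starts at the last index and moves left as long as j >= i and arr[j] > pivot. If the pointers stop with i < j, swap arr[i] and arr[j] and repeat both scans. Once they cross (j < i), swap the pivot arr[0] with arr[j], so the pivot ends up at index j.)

Hoare-style two-pointer partition with pivot = 14:

Initial array: [14, 39, 28, 14, 4, 24, 12, 39, 32]

Pointers start at i = 1, j = 8.
i stops at index 1 (arr[1]=39 > 14), j stops at index 6 (arr[6]=12 <= 14): swap arr[1] and arr[6], array becomes [14, 12, 28, 14, 4, 24, 39, 39, 32]
i stops at index 2 (arr[2]=28 > 14), j stops at index 4 (arr[4]=4 <= 14): swap arr[2] and arr[4], array becomes [14, 12, 4, 14, 28, 24, 39, 39, 32]
i ends at 4, j ends at 3: the pointers have crossed (j < i), so scanning stops.

Swap pivot arr[0] with arr[3] to place pivot at position 3: [14, 12, 4, 14, 28, 24, 39, 39, 32]
Pivot position: 3

After partitioning with pivot 14, the array becomes [14, 12, 4, 14, 28, 24, 39, 39, 32]. The pivot is placed at index 3. All elements to the left of the pivot are <= 14, and all elements to the right are > 14.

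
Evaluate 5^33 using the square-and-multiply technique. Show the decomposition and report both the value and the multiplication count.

Computing 5^33 by squaring (build up from 5^1; each line after the first costs one multiplication):

5^1 = 5
5^2 = (5^1)^2 = 5^2 = 25
5^4 = (5^2)^2 = 25^2 = 625
5^8 = (5^4)^2 = 625^2 = 390625
5^16 = (5^8)^2 = 390625^2 = 152587890625
5^32 = (5^16)^2 = 152587890625^2 = 23283064365386962890625
5^33 = 5 * 5^32 = 5 * 23283064365386962890625 = 116415321826934814453125

Result: 116415321826934814453125
Multiplications needed: 6 (6 lines after 5^1)

5^33 = 116415321826934814453125. Using exponentiation by squaring, this requires 6 multiplications. The key idea: if the exponent is even, square the half-power; if odd, multiply by the base once.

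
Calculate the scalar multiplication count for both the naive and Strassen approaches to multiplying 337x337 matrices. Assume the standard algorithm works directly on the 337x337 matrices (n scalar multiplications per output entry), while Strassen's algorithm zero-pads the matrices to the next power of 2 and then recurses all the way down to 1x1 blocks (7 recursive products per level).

Matrix multiplication for 337x337 matrices:

Strassen's algorithm requires power-of-2 dimensions. Pad 337x337 to 512x512 (next power of 2).

Standard algorithm: 337^3 = 38272753 multiplications
Strassen's algorithm: 7^(log2(512)) = 7^9 = 40353607 multiplications
Difference: 38272753 - 40353607 = -2080854 (Strassen uses MORE here due to padding overhead — for small or just-over-power-of-2 n, padding can outweigh the per-level savings)

Standard: 38272753 multiplications (337^3). Strassen: 40353607 multiplications (7^9, after padding to 512x512). Strassen reduces 8 recursive multiplications to 7 at each level.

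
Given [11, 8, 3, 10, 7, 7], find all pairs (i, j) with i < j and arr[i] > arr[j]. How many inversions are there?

Finding inversions in [11, 8, 3, 10, 7, 7]:

(0, 1): arr[0]=11 > arr[1]=8
(0, 2): arr[0]=11 > arr[2]=3
(0, 3): arr[0]=11 > arr[3]=10
(0, 4): arr[0]=11 > arr[4]=7
(0, 5): arr[0]=11 > arr[5]=7
(1, 2): arr[1]=8 > arr[2]=3
(1, 4): arr[1]=8 > arr[4]=7
(1, 5): arr[1]=8 > arr[5]=7
(3, 4): arr[3]=10 > arr[4]=7
(3, 5): arr[3]=10 > arr[5]=7

Total inversions: 10

The array has 10 inversion(s): (0,1), (0,2), (0,3), (0,4), (0,5), (1,2), (1,4), (1,5), (3,4), (3,5). Each pair (i,j) satisfies i < j and arr[i] > arr[j].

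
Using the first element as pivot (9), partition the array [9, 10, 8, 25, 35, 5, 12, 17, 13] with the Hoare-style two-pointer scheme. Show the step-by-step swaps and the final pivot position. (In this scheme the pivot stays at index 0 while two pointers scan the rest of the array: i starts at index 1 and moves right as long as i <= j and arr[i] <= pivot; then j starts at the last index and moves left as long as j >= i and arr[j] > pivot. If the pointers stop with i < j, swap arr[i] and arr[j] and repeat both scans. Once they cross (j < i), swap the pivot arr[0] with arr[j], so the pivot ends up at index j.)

Hoare-style two-pointer partition with pivot = 9:

Initial array: [9, 10, 8, 25, 35, 5, 12, 17, 13]

Pointers start at i = 1, j = 8.
i stops at index 1 (arr[1]=10 > 9), j stops at index 5 (arr[5]=5 <= 9): swap arr[1] and arr[5], array becomes [9, 5, 8, 25, 35, 10, 12, 17, 13]
i ends at 3, j ends at 2: the pointers have crossed (j < i), so scanning stops.

Swap pivot arr[0] with arr[2] to place pivot at position 2: [8, 5, 9, 25, 35, 10, 12, 17, 13]
Pivot position: 2

After partitioning with pivot 9, the array becomes [8, 5, 9, 25, 35, 10, 12, 17, 13]. The pivot is placed at index 2. All elements to the left of the pivot are <= 9, and all elements to the right are > 9.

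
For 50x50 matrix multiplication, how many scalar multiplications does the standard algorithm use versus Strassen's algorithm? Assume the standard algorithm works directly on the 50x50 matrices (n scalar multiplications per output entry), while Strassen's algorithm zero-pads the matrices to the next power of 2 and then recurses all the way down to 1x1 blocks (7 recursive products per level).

Matrix multiplication for 50x50 matrices:

Strassen's algorithm requires power-of-2 dimensions. Pad 50x50 to 64x64 (next power of 2).

Standard algorithm: 50^3 = 125000 multiplications
Strassen's algorithm: 7^(log2(64)) = 7^6 = 117649 multiplications
Savings: 125000 - 117649 = 7351 multiplications

Standard: 125000 multiplications (50^3). Strassen: 117649 multiplications (7^6, after padding to 64x64). Strassen reduces 8 recursive multiplications to 7 at each level.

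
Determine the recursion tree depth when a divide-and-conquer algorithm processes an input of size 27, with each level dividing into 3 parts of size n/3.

For divide and conquer with division factor 3:

Problem sizes at each level:
Level 0: 27
Level 1: 9
Level 2: 3
Level 3: 1

The root is level 0 and the size-1 base case is level 3 (the tree spans levels 0 through 3, i.e. 4 levels counting the root), so the depth is the number of divisions: log_3(27) = 3

The recursion tree depth is log_3(27) = 3. At each level, the problem size is divided by 3, so it takes 3 divisions to reduce to a base case of size 1. The algorithm makes 3 recursive calls at each level.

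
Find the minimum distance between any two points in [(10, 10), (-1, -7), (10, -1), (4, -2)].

Computing all pairwise distances among 4 points:

d((10, 10), (-1, -7)) = 20.2485
d((10, 10), (10, -1)) = 11.0
d((10, 10), (4, -2)) = 13.4164
d((-1, -7), (10, -1)) = 12.53
d((-1, -7), (4, -2)) = 7.0711
d((10, -1), (4, -2)) = 6.0828 <-- minimum

Closest pair: (10, -1) and (4, -2) with distance 6.0828

The closest pair is (10, -1) and (4, -2) with Euclidean distance 6.0828. For 4 points, brute-force pairwise comparison is shown above. For large n, the divide-and-conquer algorithm (sort by x, recurse on halves, check the dividing strip) achieves O(n log n).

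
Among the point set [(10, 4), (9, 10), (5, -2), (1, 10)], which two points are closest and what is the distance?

Computing all pairwise distances among 4 points:

d((10, 4), (9, 10)) = 6.0828 <-- minimum
d((10, 4), (5, -2)) = 7.8102
d((10, 4), (1, 10)) = 10.8167
d((9, 10), (5, -2)) = 12.6491
d((9, 10), (1, 10)) = 8.0
d((5, -2), (1, 10)) = 12.6491

Closest pair: (10, 4) and (9, 10) with distance 6.0828

The closest pair is (10, 4) and (9, 10) with Euclidean distance 6.0828. For 4 points, brute-force pairwise comparison is shown above. For large n, the divide-and-conquer algorithm (sort by x, recurse on halves, check the dividing strip) achieves O(n log n).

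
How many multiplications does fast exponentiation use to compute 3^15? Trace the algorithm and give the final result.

Computing 3^15 by squaring (build up from 3^1; each line after the first costs one multiplication):

3^1 = 3
3^2 = (3^1)^2 = 3^2 = 9
3^3 = 3 * 3^2 = 3 * 9 = 27
3^6 = (3^3)^2 = 27^2 = 729
3^7 = 3 * 3^6 = 3 * 729 = 2187
3^14 = (3^7)^2 = 2187^2 = 4782969
3^15 = 3 * 3^14 = 3 * 4782969 = 14348907

Result: 14348907
Multiplications needed: 6 (6 lines after 3^1)

3^15 = 14348907. Using exponentiation by squaring, this requires 6 multiplications. The key idea: if the exponent is even, square the half-power; if odd, multiply by the base once.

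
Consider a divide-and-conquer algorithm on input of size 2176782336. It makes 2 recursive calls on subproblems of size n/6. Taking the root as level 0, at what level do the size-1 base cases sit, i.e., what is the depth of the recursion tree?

For divide and conquer with division factor 6:

Problem sizes at each level:
Level 0: 2176782336
Level 1: 362797056
Level 2: 60466176
Level 3: 10077696
Level 4: 1679616
Level 5: 279936
Level 6: 46656
Level 7: 7776
Level 8: 1296
Level 9: 216
Level 10: 36
Level 11: 6
Level 12: 1

The root is level 0 and the size-1 base case is level 12 (the tree spans levels 0 through 12, i.e. 13 levels counting the root), so the depth is the number of divisions: log_6(2176782336) = 12

The recursion tree depth is log_6(2176782336) = 12. At each level, the problem size is divided by 6, so it takes 12 divisions to reduce to a base case of size 1. The algorithm makes 2 recursive calls at each level.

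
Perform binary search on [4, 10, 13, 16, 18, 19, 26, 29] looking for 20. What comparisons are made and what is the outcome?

Binary search for 20 in [4, 10, 13, 16, 18, 19, 26, 29]:

lo=0, hi=7, mid=3, arr[mid]=16 -> 16 < 20, search right half
lo=4, hi=7, mid=5, arr[mid]=19 -> 19 < 20, search right half
lo=6, hi=7, mid=6, arr[mid]=26 -> 26 > 20, search left half
lo=6 > hi=5, target 20 not found

Binary search determines that 20 is not in the array after 3 comparisons. The search space was exhausted without finding the target.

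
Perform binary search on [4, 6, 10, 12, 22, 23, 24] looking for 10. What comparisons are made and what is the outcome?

Binary search for 10 in [4, 6, 10, 12, 22, 23, 24]:

lo=0, hi=6, mid=3, arr[mid]=12 -> 12 > 10, search left half
lo=0, hi=2, mid=1, arr[mid]=6 -> 6 < 10, search right half
lo=2, hi=2, mid=2, arr[mid]=10 -> Found target at index 2!

Binary search finds 10 at index 2 after 3 comparisons. The search repeatedly halves the search space by comparing with the middle element.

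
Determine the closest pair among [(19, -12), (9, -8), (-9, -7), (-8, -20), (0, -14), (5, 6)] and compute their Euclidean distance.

Computing all pairwise distances among 6 points:

d((19, -12), (9, -8)) = 10.7703
d((19, -12), (-9, -7)) = 28.4429
d((19, -12), (-8, -20)) = 28.1603
d((19, -12), (0, -14)) = 19.105
d((19, -12), (5, 6)) = 22.8035
d((9, -8), (-9, -7)) = 18.0278
d((9, -8), (-8, -20)) = 20.8087
d((9, -8), (0, -14)) = 10.8167
d((9, -8), (5, 6)) = 14.5602
d((-9, -7), (-8, -20)) = 13.0384
d((-9, -7), (0, -14)) = 11.4018
d((-9, -7), (5, 6)) = 19.105
d((-8, -20), (0, -14)) = 10.0 <-- minimum
d((-8, -20), (5, 6)) = 29.0689
d((0, -14), (5, 6)) = 20.6155

Closest pair: (-8, -20) and (0, -14) with distance 10.0

The closest pair is (-8, -20) and (0, -14) with Euclidean distance 10.0. For 6 points, brute-force pairwise comparison is shown above. For large n, the divide-and-conquer algorithm (sort by x, recurse on halves, check the dividing strip) achieves O(n log n).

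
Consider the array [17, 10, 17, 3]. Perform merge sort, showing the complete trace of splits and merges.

Merge sort trace:

Split: [17, 10, 17, 3] -> [17, 10] and [17, 3]
  Split: [17, 10] -> [17] and [10]
  Merge: [17] + [10] -> [10, 17]
  Split: [17, 3] -> [17] and [3]
  Merge: [17] + [3] -> [3, 17]
Merge: [10, 17] + [3, 17] -> [3, 10, 17, 17]

Final sorted array: [3, 10, 17, 17]

The merge sort proceeds by recursively splitting the array and merging sorted halves.
After all merges, the sorted array is [3, 10, 17, 17].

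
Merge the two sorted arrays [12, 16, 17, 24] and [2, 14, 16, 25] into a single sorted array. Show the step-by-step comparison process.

Merging process:

Compare 12 vs 2: take 2 from right. Merged: [2]
Compare 12 vs 14: take 12 from left. Merged: [2, 12]
Compare 16 vs 14: take 14 from right. Merged: [2, 12, 14]
Compare 16 vs 16: take 16 from left. Merged: [2, 12, 14, 16]
Compare 17 vs 16: take 16 from right. Merged: [2, 12, 14, 16, 16]
Compare 17 vs 25: take 17 from left. Merged: [2, 12, 14, 16, 16, 17]
Compare 24 vs 25: take 24 from left. Merged: [2, 12, 14, 16, 16, 17, 24]
Append remaining from right: [25]. Merged: [2, 12, 14, 16, 16, 17, 24, 25]

Final merged array: [2, 12, 14, 16, 16, 17, 24, 25]
Total comparisons: 7

The merged array is [2, 12, 14, 16, 16, 17, 24, 25], requiring 7 comparisons. The merge step runs in O(n) time where n is the total number of elements.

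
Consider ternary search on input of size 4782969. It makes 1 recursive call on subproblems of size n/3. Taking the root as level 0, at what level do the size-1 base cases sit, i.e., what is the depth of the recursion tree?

For divide and conquer with division factor 3:

Problem sizes at each level:
Level 0: 4782969
Level 1: 1594323
Level 2: 531441
Level 3: 177147
Level 4: 59049
Level 5: 19683
Level 6: 6561
Level 7: 2187
Level 8: 729
Level 9: 243
Level 10: 81
Level 11: 27
Level 12: 9
Level 13: 3
Level 14: 1

The root is level 0 and the size-1 base case is level 14 (the tree spans levels 0 through 14, i.e. 15 levels counting the root), so the depth is the number of divisions: log_3(4782969) = 14

The recursion tree depth is log_3(4782969) = 14. At each level, the problem size is divided by 3, so it takes 14 divisions to reduce to a base case of size 1. The algorithm makes 1 recursive call at each level.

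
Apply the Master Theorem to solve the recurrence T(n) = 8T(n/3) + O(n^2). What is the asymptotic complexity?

Master Theorem for T(n) = 8T(n/3) + O(n^2):

a = 8, b = 3, c = 2
log_b(a) = log_3(8) = 1.8928

Case 3: c = 2 > log_3(8) = 1.8928
T(n) = O(n^2) = O(n^2)

For T(n) = 8T(n/3) + O(n^2): log_3(8) = 1.8928. This is Case 3 of the Master Theorem (c > log_b(a), work dominated by root), giving O(n^2).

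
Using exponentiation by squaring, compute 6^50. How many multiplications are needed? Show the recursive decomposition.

Computing 6^50 by squaring (build up from 6^1; each line after the first costs one multiplication):

6^1 = 6
6^2 = (6^1)^2 = 6^2 = 36
6^3 = 6 * 6^2 = 6 * 36 = 216
6^6 = (6^3)^2 = 216^2 = 46656
6^12 = (6^6)^2 = 46656^2 = 2176782336
6^24 = (6^12)^2 = 2176782336^2 = 4738381338321616896
6^25 = 6 * 6^24 = 6 * 4738381338321616896 = 28430288029929701376
6^50 = (6^25)^2 = 28430288029929701376^2 = 808281277464764060643139600456536293376

Result: 808281277464764060643139600456536293376
Multiplications needed: 7 (7 lines after 6^1)

6^50 = 808281277464764060643139600456536293376. Using exponentiation by squaring, this requires 7 multiplications. The key idea: if the exponent is even, square the half-power; if odd, multiply by the base once.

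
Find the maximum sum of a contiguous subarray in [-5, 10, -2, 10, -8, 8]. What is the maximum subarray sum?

Using Kadane's algorithm on [-5, 10, -2, 10, -8, 8]:

Scanning through the array:
Position 1 (value 10): max_ending_here = 10, max_so_far = 10
Position 2 (value -2): max_ending_here = 8, max_so_far = 10
Position 3 (value 10): max_ending_here = 18, max_so_far = 18
Position 4 (value -8): max_ending_here = 10, max_so_far = 18
Position 5 (value 8): max_ending_here = 18, max_so_far = 18

Maximum subarray: [10, -2, 10]
Maximum sum: 18

The maximum subarray is [10, -2, 10] with sum 18. This subarray runs from index 1 to index 3.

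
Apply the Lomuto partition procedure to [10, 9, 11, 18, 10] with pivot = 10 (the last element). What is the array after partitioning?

Lomuto partition with pivot = 10:

Initial array: [10, 9, 11, 18, 10]

arr[0]=10 <= 10: swap with position 0, array becomes [10, 9, 11, 18, 10]
arr[1]=9 <= 10: swap with position 1, array becomes [10, 9, 11, 18, 10]
arr[2]=11 > 10: no swap
arr[3]=18 > 10: no swap

Place pivot at position 2: [10, 9, 10, 18, 11]
Pivot position: 2

After partitioning with pivot 10, the array becomes [10, 9, 10, 18, 11]. The pivot is placed at index 2. All elements to the left of the pivot are <= 10, and all elements to the right are > 10.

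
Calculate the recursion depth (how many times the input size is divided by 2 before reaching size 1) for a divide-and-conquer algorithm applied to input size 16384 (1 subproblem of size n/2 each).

For divide and conquer with division factor 2:

Problem sizes at each level:
Level 0: 16384
Level 1: 8192
Level 2: 4096
Level 3: 2048
Level 4: 1024
Level 5: 512
Level 6: 256
Level 7: 128
Level 8: 64
Level 9: 32
Level 10: 16
Level 11: 8
Level 12: 4
Level 13: 2
Level 14: 1

The root is level 0 and the size-1 base case is level 14 (the tree spans levels 0 through 14, i.e. 15 levels counting the root), so the depth is the number of divisions: log_2(16384) = 14

The recursion tree depth is log_2(16384) = 14. At each level, the problem size is divided by 2, so it takes 14 divisions to reduce to a base case of size 1. The algorithm makes 1 recursive call at each level.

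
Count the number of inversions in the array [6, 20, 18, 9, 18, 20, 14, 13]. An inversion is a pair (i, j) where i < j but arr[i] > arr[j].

Finding inversions in [6, 20, 18, 9, 18, 20, 14, 13]:

(1, 2): arr[1]=20 > arr[2]=18
(1, 3): arr[1]=20 > arr[3]=9
(1, 4): arr[1]=20 > arr[4]=18
(1, 6): arr[1]=20 > arr[6]=14
(1, 7): arr[1]=20 > arr[7]=13
(2, 3): arr[2]=18 > arr[3]=9
(2, 6): arr[2]=18 > arr[6]=14
(2, 7): arr[2]=18 > arr[7]=13
(4, 6): arr[4]=18 > arr[6]=14
(4, 7): arr[4]=18 > arr[7]=13
(5, 6): arr[5]=20 > arr[6]=14
(5, 7): arr[5]=20 > arr[7]=13
(6, 7): arr[6]=14 > arr[7]=13

Total inversions: 13

The array has 13 inversion(s): (1,2), (1,3), (1,4), (1,6), (1,7), (2,3), (2,6), (2,7), (4,6), (4,7), (5,6), (5,7), (6,7). Each pair (i,j) satisfies i < j and arr[i] > arr[j].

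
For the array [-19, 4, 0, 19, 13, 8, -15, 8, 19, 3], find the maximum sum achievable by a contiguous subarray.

Using Kadane's algorithm on [-19, 4, 0, 19, 13, 8, -15, 8, 19, 3]:

Scanning through the array:
Position 1 (value 4): max_ending_here = 4, max_so_far = 4
Position 2 (value 0): max_ending_here = 4, max_so_far = 4
Position 3 (value 19): max_ending_here = 23, max_so_far = 23
Position 4 (value 13): max_ending_here = 36, max_so_far = 36
Position 5 (value 8): max_ending_here = 44, max_so_far = 44
Position 6 (value -15): max_ending_here = 29, max_so_far = 44
Position 7 (value 8): max_ending_here = 37, max_so_far = 44
Position 8 (value 19): max_ending_here = 56, max_so_far = 56
Position 9 (value 3): max_ending_here = 59, max_so_far = 59

Maximum subarray: [4, 0, 19, 13, 8, -15, 8, 19, 3]
Maximum sum: 59

The maximum subarray is [4, 0, 19, 13, 8, -15, 8, 19, 3] with sum 59. This subarray runs from index 1 to index 9.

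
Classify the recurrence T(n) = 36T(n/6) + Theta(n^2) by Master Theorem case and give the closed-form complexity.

Master Theorem for T(n) = 36T(n/6) + O(n^2):

a = 36, b = 6, c = 2
log_b(a) = log_6(36) = 2.0000

Case 2: c = 2 = log_6(36) = 2.0000
T(n) = O(n^2 log n) = O(n^2 log n)

For T(n) = 36T(n/6) + O(n^2): log_6(36) = 2.0000. This is Case 2 of the Master Theorem (c = log_b(a), equal work at all levels), giving O(n^2 log n).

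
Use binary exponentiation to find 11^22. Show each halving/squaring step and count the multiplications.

Computing 11^22 by squaring (build up from 11^1; each line after the first costs one multiplication):

11^1 = 11
11^2 = (11^1)^2 = 11^2 = 121
11^4 = (11^2)^2 = 121^2 = 14641
11^5 = 11 * 11^4 = 11 * 14641 = 161051
11^10 = (11^5)^2 = 161051^2 = 25937424601
11^11 = 11 * 11^10 = 11 * 25937424601 = 285311670611
11^22 = (11^11)^2 = 285311670611^2 = 81402749386839761113321

Result: 81402749386839761113321
Multiplications needed: 6 (6 lines after 11^1)

11^22 = 81402749386839761113321. Using exponentiation by squaring, this requires 6 multiplications. The key idea: if the exponent is even, square the half-power; if odd, multiply by the base once.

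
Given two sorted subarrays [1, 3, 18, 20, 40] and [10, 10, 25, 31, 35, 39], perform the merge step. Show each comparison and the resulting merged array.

Merging process:

Compare 1 vs 10: take 1 from left. Merged: [1]
Compare 3 vs 10: take 3 from left. Merged: [1, 3]
Compare 18 vs 10: take 10 from right. Merged: [1, 3, 10]
Compare 18 vs 10: take 10 from right. Merged: [1, 3, 10, 10]
Compare 18 vs 25: take 18 from left. Merged: [1, 3, 10, 10, 18]
Compare 20 vs 25: take 20 from left. Merged: [1, 3, 10, 10, 18, 20]
Compare 40 vs 25: take 25 from right. Merged: [1, 3, 10, 10, 18, 20, 25]
Compare 40 vs 31: take 31 from right. Merged: [1, 3, 10, 10, 18, 20, 25, 31]
Compare 40 vs 35: take 35 from right. Merged: [1, 3, 10, 10, 18, 20, 25, 31, 35]
Compare 40 vs 39: take 39 from right. Merged: [1, 3, 10, 10, 18, 20, 25, 31, 35, 39]
Append remaining from left: [40]. Merged: [1, 3, 10, 10, 18, 20, 25, 31, 35, 39, 40]

Final merged array: [1, 3, 10, 10, 18, 20, 25, 31, 35, 39, 40]
Total comparisons: 10

The merged array is [1, 3, 10, 10, 18, 20, 25, 31, 35, 39, 40], requiring 10 comparisons. The merge step runs in O(n) time where n is the total number of elements.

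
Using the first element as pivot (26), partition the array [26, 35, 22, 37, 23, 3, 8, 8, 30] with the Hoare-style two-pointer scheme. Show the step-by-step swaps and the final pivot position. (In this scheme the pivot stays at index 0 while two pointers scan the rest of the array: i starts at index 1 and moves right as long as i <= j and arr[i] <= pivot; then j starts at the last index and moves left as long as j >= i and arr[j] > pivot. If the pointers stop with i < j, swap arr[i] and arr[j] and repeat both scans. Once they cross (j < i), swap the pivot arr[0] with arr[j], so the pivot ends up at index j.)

Hoare-style two-pointer partition with pivot = 26:

Initial array: [26, 35, 22, 37, 23, 3, 8, 8, 30]

Pointers start at i = 1, j = 8.
i stops at index 1 (arr[1]=35 > 26), j stops at index 7 (arr[7]=8 <= 26): swap arr[1] and arr[7], array becomes [26, 8, 22, 37, 23, 3, 8, 35, 30]
i stops at index 3 (arr[3]=37 > 26), j stops at index 6 (arr[6]=8 <= 26): swap arr[3] and arr[6], array becomes [26, 8, 22, 8, 23, 3, 37, 35, 30]
i ends at 6, j ends at 5: the pointers have crossed (j < i), so scanning stops.

Swap pivot arr[0] with arr[5] to place pivot at position 5: [3, 8, 22, 8, 23, 26, 37, 35, 30]
Pivot position: 5

After partitioning with pivot 26, the array becomes [3, 8, 22, 8, 23, 26, 37, 35, 30]. The pivot is placed at index 5. All elements to the left of the pivot are <= 26, and all elements to the right are > 26.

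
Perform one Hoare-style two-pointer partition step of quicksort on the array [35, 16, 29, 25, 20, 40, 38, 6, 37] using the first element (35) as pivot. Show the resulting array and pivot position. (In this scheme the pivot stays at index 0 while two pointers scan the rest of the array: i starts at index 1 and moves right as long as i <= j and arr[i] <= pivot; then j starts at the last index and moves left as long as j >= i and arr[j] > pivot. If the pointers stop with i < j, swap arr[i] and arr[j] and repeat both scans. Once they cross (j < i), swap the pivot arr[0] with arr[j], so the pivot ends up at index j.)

Hoare-style two-pointer partition with pivot = 35:

Initial array: [35, 16, 29, 25, 20, 40, 38, 6, 37]

Pointers start at i = 1, j = 8.
i stops at index 5 (arr[5]=40 > 35), j stops at index 7 (arr[7]=6 <= 35): swap arr[5] and arr[7], array becomes [35, 16, 29, 25, 20, 6, 38, 40, 37]
i ends at 6, j ends at 5: the pointers have crossed (j < i), so scanning stops.

Swap pivot arr[0] with arr[5] to place pivot at position 5: [6, 16, 29, 25, 20, 35, 38, 40, 37]
Pivot position: 5

After partitioning with pivot 35, the array becomes [6, 16, 29, 25, 20, 35, 38, 40, 37]. The pivot is placed at index 5. All elements to the left of the pivot are <= 35, and all elements to the right are > 35.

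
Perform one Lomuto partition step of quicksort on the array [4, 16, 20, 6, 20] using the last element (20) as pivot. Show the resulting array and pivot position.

Lomuto partition with pivot = 20:

Initial array: [4, 16, 20, 6, 20]

arr[0]=4 <= 20: swap with position 0, array becomes [4, 16, 20, 6, 20]
arr[1]=16 <= 20: swap with position 1, array becomes [4, 16, 20, 6, 20]
arr[2]=20 <= 20: swap with position 2, array becomes [4, 16, 20, 6, 20]
arr[3]=6 <= 20: swap with position 3, array becomes [4, 16, 20, 6, 20]

Place pivot at position 4: [4, 16, 20, 6, 20]
Pivot position: 4

After partitioning with pivot 20, the array becomes [4, 16, 20, 6, 20]. The pivot is placed at index 4. All elements to the left of the pivot are <= 20, and all elements to the right are > 20.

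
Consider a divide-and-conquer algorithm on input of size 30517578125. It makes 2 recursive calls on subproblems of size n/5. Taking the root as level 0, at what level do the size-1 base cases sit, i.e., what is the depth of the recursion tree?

For divide and conquer with division factor 5:

Problem sizes at each level:
Level 0: 30517578125
Level 1: 6103515625
Level 2: 1220703125
Level 3: 244140625
Level 4: 48828125
Level 5: 9765625
Level 6: 1953125
Level 7: 390625
Level 8: 78125
Level 9: 15625
Level 10: 3125
Level 11: 625
Level 12: 125
Level 13: 25
Level 14: 5
Level 15: 1

The root is level 0 and the size-1 base case is level 15 (the tree spans levels 0 through 15, i.e. 16 levels counting the root), so the depth is the number of divisions: log_5(30517578125) = 15

The recursion tree depth is log_5(30517578125) = 15. At each level, the problem size is divided by 5, so it takes 15 divisions to reduce to a base case of size 1. The algorithm makes 2 recursive calls at each level.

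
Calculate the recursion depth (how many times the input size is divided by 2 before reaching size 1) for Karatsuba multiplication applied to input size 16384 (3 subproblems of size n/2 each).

For divide and conquer with division factor 2:

Problem sizes at each level:
Level 0: 16384
Level 1: 8192
Level 2: 4096
Level 3: 2048
Level 4: 1024
Level 5: 512
Level 6: 256
Level 7: 128
Level 8: 64
Level 9: 32
Level 10: 16
Level 11: 8
Level 12: 4
Level 13: 2
Level 14: 1

The root is level 0 and the size-1 base case is level 14 (the tree spans levels 0 through 14, i.e. 15 levels counting the root), so the depth is the number of divisions: log_2(16384) = 14

The recursion tree depth is log_2(16384) = 14. At each level, the problem size is divided by 2, so it takes 14 divisions to reduce to a base case of size 1. The algorithm makes 3 recursive calls at each level.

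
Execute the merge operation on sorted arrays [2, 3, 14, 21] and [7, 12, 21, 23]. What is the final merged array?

Merging process:

Compare 2 vs 7: take 2 from left. Merged: [2]
Compare 3 vs 7: take 3 from left. Merged: [2, 3]
Compare 14 vs 7: take 7 from right. Merged: [2, 3, 7]
Compare 14 vs 12: take 12 from right. Merged: [2, 3, 7, 12]
Compare 14 vs 21: take 14 from left. Merged: [2, 3, 7, 12, 14]
Compare 21 vs 21: take 21 from left. Merged: [2, 3, 7, 12, 14, 21]
Append remaining from right: [21, 23]. Merged: [2, 3, 7, 12, 14, 21, 21, 23]

Final merged array: [2, 3, 7, 12, 14, 21, 21, 23]
Total comparisons: 6

The merged array is [2, 3, 7, 12, 14, 21, 21, 23], requiring 6 comparisons. The merge step runs in O(n) time where n is the total number of elements.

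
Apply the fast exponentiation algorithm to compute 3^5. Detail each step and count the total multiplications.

Computing 3^5 by squaring (build up from 3^1; each line after the first costs one multiplication):

3^1 = 3
3^2 = (3^1)^2 = 3^2 = 9
3^4 = (3^2)^2 = 9^2 = 81
3^5 = 3 * 3^4 = 3 * 81 = 243

Result: 243
Multiplications needed: 3 (3 lines after 3^1)

3^5 = 243. Using exponentiation by squaring, this requires 3 multiplications. The key idea: if the exponent is even, square the half-power; if odd, multiply by the base once.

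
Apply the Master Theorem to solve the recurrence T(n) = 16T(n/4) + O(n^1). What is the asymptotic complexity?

Master Theorem for T(n) = 16T(n/4) + O(n^1):

a = 16, b = 4, c = 1
log_b(a) = log_4(16) = 2.0000

Case 1: c = 1 < log_4(16) = 2.0000
T(n) = O(n^(log_4 16)) = O(n^2)

For T(n) = 16T(n/4) + O(n^1): log_4(16) = 2.0000. This is Case 1 of the Master Theorem (c < log_b(a), work dominated by leaves), giving O(n^2).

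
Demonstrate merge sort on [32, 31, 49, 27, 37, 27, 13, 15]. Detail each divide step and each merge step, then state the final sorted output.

Merge sort trace:

Split: [32, 31, 49, 27, 37, 27, 13, 15] -> [32, 31, 49, 27] and [37, 27, 13, 15]
  Split: [32, 31, 49, 27] -> [32, 31] and [49, 27]
    Split: [32, 31] -> [32] and [31]
    Merge: [32] + [31] -> [31, 32]
    Split: [49, 27] -> [49] and [27]
    Merge: [49] + [27] -> [27, 49]
  Merge: [31, 32] + [27, 49] -> [27, 31, 32, 49]
  Split: [37, 27, 13, 15] -> [37, 27] and [13, 15]
    Split: [37, 27] -> [37] and [27]
    Merge: [37] + [27] -> [27, 37]
    Split: [13, 15] -> [13] and [15]
    Merge: [13] + [15] -> [13, 15]
  Merge: [27, 37] + [13, 15] -> [13, 15, 27, 37]
Merge: [27, 31, 32, 49] + [13, 15, 27, 37] -> [13, 15, 27, 27, 31, 32, 37, 49]

Final sorted array: [13, 15, 27, 27, 31, 32, 37, 49]

The merge sort proceeds by recursively splitting the array and merging sorted halves.
After all merges, the sorted array is [13, 15, 27, 27, 31, 32, 37, 49].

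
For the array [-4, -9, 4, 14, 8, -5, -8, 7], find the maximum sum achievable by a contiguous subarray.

Using Kadane's algorithm on [-4, -9, 4, 14, 8, -5, -8, 7]:

Scanning through the array:
Position 1 (value -9): max_ending_here = -9, max_so_far = -4
Position 2 (value 4): max_ending_here = 4, max_so_far = 4
Position 3 (value 14): max_ending_here = 18, max_so_far = 18
Position 4 (value 8): max_ending_here = 26, max_so_far = 26
Position 5 (value -5): max_ending_here = 21, max_so_far = 26
Position 6 (value -8): max_ending_here = 13, max_so_far = 26
Position 7 (value 7): max_ending_here = 20, max_so_far = 26

Maximum subarray: [4, 14, 8]
Maximum sum: 26

The maximum subarray is [4, 14, 8] with sum 26. This subarray runs from index 2 to index 4.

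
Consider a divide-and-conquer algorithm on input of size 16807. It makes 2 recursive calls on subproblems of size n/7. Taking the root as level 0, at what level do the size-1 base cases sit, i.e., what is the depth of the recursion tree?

For divide and conquer with division factor 7:

Problem sizes at each level:
Level 0: 16807
Level 1: 2401
Level 2: 343
Level 3: 49
Level 4: 7
Level 5: 1

The root is level 0 and the size-1 base case is level 5 (the tree spans levels 0 through 5, i.e. 6 levels counting the root), so the depth is the number of divisions: log_7(16807) = 5

The recursion tree depth is log_7(16807) = 5. At each level, the problem size is divided by 7, so it takes 5 divisions to reduce to a base case of size 1. The algorithm makes 2 recursive calls at each level.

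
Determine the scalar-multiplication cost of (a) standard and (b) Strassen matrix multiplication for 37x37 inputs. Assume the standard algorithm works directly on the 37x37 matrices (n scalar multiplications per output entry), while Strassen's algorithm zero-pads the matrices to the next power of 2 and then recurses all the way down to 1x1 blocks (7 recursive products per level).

Matrix multiplication for 37x37 matrices:

Strassen's algorithm requires power-of-2 dimensions. Pad 37x37 to 64x64 (next power of 2).

Standard algorithm: 37^3 = 50653 multiplications
Strassen's algorithm: 7^(log2(64)) = 7^6 = 117649 multiplications
Difference: 50653 - 117649 = -66996 (Strassen uses MORE here due to padding overhead — for small or just-over-power-of-2 n, padding can outweigh the per-level savings)

Standard: 50653 multiplications (37^3). Strassen: 117649 multiplications (7^6, after padding to 64x64). Strassen reduces 8 recursive multiplications to 7 at each level.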